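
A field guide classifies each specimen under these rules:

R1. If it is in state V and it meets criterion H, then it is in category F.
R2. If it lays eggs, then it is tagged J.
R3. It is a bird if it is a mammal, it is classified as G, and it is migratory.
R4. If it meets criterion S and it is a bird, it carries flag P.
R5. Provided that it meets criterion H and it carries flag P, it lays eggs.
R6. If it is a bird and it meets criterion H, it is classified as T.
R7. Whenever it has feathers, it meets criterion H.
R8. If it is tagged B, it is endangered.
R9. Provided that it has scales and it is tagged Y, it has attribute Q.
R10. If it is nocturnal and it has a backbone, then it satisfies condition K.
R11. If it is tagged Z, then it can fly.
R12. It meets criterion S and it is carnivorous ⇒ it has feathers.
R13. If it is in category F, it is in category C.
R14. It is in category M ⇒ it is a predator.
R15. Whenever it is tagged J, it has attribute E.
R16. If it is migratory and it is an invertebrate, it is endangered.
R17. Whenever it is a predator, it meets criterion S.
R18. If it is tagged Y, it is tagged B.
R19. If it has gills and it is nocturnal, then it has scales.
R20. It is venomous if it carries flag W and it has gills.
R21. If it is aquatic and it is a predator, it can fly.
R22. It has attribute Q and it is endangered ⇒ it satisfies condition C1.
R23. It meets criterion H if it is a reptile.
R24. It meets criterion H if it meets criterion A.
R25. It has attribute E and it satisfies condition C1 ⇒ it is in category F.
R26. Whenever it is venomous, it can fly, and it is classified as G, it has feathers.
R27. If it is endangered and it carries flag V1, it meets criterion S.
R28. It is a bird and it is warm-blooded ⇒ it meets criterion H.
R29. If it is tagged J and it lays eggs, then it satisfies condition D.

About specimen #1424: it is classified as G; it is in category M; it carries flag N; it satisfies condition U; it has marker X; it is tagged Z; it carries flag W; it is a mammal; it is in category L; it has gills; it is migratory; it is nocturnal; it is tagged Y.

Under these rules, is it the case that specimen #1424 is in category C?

Yes

By R3 (it is a mammal, it is classified as G, it is migratory): it is a bird.
By R11 (it is tagged Z): it can fly.
By R14 (it is in category M): it is a predator.
By R17 (it is a predator): it meets criterion S.
By R18 (it is tagged Y): it is tagged B.
By R19 (it has gills, it is nocturnal): it has scales.
By R20 (it carries flag W, it has gills): it is venomous.
By R26 (it is venomous, it can fly, it is classified as G): it has feathers.
By R4 (it meets criterion S, it is a bird): it carries flag P.
By R7 (it has feathers): it meets criterion H.
By R8 (it is tagged B): it is endangered.
By R9 (it has scales, it is tagged Y): it has attribute Q.
By R22 (it has attribute Q, it is endangered): it satisfies condition C1.
By R5 (it meets criterion H, it carries flag P): it lays eggs.
By R2 (it lays eggs): it is tagged J.
By R15 (it is tagged J): it has attribute E.
By R25 (it has attribute E, it satisfies condition C1): it is in category F.
By R13 (it is in category F): it is in category C.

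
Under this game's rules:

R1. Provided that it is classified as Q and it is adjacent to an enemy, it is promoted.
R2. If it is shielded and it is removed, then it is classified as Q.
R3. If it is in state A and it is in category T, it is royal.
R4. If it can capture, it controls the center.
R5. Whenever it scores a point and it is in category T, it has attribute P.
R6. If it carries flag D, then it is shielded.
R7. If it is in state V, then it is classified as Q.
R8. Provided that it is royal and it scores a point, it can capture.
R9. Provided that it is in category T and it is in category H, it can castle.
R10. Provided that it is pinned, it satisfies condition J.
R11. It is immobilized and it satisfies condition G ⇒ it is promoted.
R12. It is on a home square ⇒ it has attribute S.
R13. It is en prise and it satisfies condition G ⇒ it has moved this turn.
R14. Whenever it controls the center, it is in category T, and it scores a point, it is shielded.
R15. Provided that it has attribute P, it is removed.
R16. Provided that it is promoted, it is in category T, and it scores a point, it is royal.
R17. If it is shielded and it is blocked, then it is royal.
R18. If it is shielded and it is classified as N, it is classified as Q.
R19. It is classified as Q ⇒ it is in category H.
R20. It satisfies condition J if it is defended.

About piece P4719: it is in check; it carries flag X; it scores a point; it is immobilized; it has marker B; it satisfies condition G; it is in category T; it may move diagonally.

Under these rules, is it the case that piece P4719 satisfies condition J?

No

Forward chaining from the given facts derives: has attribute P, is promoted, is removed, is royal, can capture, controls the center, is shielded, is classified as Q, is in category H, can castle.
Rules concluding "it satisfies condition J": R10 needs "it is pinned"; R20 needs "it is defended" — none of these are established.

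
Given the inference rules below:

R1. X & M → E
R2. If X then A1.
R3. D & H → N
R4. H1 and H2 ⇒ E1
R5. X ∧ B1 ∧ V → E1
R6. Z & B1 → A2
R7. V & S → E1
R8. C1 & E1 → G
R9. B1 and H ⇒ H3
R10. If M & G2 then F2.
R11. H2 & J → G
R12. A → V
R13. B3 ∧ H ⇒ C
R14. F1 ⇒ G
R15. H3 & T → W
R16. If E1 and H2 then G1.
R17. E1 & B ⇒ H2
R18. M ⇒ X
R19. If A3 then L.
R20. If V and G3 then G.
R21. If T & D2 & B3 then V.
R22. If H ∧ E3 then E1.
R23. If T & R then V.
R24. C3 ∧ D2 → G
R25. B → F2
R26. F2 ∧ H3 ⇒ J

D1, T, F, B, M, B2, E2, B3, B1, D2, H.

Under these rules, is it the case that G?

Yes

H3  (by R9: B1, H)
X  (by R18: M)
V  (by R21: T, D2, B3)
F2  (by R25: B)
J  (by R26: F2, H3)
E1  (by R5: X, B1, V)
H2  (by R17: E1, B)
G  (by R11: H2, J)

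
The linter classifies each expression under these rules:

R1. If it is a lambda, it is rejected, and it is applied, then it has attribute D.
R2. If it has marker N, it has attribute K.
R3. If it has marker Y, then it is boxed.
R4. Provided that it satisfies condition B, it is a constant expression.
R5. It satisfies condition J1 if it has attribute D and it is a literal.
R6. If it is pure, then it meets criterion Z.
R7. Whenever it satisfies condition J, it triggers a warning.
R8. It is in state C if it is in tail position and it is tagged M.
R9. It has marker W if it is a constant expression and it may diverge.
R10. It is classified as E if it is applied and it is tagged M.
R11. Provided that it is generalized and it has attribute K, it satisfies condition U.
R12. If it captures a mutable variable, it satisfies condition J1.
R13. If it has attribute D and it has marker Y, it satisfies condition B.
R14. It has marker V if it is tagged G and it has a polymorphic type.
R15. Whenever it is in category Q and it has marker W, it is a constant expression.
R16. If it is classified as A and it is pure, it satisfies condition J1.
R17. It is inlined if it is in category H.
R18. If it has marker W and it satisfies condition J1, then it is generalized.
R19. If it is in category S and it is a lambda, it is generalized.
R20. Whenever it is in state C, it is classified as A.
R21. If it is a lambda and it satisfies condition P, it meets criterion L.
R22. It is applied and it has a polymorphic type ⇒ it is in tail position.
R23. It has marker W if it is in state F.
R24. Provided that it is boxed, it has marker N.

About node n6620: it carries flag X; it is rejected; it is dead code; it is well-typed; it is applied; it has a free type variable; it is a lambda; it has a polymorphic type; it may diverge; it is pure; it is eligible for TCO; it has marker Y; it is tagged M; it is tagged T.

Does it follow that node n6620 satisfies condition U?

Yes

By R1 (it is a lambda, it is rejected, it is applied): it has attribute D.
By R3 (it has marker Y): it is boxed.
By R13 (it has attribute D, it has marker Y): it satisfies condition B.
By R22 (it is applied, it has a polymorphic type): it is in tail position.
By R24 (it is boxed): it has marker N.
By R2 (it has marker N): it has attribute K.
By R4 (it satisfies condition B): it is a constant expression.
By R8 (it is in tail position, it is tagged M): it is in state C.
By R9 (it is a constant expression, it may diverge): it has marker W.
By R20 (it is in state C): it is classified as A.
By R16 (it is classified as A, it is pure): it satisfies condition J1.
By R18 (it has marker W, it satisfies condition J1): it is generalized.
By R11 (it is generalized, it has attribute K): it satisfies condition U.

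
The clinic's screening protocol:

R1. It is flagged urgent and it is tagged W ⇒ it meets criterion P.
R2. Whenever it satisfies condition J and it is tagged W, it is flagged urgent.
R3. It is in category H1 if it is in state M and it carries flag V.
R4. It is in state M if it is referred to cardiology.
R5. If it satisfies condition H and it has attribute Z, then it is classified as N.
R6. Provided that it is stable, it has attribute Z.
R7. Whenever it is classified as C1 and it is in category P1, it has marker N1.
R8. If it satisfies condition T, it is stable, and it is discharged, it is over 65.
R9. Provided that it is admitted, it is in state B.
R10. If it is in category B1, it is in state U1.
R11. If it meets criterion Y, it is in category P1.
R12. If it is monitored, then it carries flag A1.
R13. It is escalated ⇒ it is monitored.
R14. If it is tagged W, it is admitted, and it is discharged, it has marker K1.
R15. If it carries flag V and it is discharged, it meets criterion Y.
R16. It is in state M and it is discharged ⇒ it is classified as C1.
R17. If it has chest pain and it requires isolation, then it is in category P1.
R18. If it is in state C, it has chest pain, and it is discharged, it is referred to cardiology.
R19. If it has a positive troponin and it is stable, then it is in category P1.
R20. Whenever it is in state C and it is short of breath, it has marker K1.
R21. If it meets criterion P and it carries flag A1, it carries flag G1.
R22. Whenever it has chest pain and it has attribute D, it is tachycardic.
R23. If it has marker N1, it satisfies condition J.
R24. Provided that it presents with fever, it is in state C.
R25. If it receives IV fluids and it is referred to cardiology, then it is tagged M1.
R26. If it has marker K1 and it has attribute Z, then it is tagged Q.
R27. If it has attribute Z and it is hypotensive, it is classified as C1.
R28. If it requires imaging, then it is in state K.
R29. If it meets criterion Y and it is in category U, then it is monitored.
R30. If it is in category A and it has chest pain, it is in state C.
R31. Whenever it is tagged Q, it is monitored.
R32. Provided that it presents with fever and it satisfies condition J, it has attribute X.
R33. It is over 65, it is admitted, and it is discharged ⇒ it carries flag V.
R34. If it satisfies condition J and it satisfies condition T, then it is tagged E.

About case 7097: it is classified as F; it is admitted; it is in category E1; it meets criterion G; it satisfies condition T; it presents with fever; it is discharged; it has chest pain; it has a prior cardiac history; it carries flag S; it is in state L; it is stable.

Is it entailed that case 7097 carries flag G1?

Forward chaining from the given facts derives: has attribute Z, is over 65, is in state B, is in state C, carries flag V, meets criterion Y, is referred to cardiology, is in state M, is in category P1, is classified as C1, is in category H1, has marker N1, satisfies condition J, has attribute X, is tagged E.
The only rule concluding "it carries flag G1" is R21, which needs "it meets criterion P"; that is never established.

No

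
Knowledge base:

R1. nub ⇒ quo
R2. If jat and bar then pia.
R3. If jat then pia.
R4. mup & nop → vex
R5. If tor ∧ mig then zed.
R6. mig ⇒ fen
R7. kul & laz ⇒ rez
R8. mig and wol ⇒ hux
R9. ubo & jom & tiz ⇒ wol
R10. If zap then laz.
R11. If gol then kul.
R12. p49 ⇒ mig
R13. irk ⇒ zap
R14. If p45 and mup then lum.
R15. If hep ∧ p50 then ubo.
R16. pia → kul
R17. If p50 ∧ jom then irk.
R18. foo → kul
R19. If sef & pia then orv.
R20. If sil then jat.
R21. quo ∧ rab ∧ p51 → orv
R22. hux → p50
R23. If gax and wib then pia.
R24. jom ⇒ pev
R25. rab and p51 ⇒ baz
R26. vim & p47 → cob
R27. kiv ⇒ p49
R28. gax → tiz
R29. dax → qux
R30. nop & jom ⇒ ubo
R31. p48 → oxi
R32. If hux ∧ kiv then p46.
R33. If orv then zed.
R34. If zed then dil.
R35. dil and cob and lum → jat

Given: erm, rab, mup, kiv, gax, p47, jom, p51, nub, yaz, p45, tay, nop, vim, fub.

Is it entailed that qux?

Forward chaining from the given facts derives: quo, vex, lum, orv, pev, baz, cob, p49, tiz, ubo, zed, dil, jat, pia, wol, mig, kul, fen, hux, p50, p46, irk, zap, laz, rez.
The only rule concluding qux is R29, which needs dax; that is never established.

No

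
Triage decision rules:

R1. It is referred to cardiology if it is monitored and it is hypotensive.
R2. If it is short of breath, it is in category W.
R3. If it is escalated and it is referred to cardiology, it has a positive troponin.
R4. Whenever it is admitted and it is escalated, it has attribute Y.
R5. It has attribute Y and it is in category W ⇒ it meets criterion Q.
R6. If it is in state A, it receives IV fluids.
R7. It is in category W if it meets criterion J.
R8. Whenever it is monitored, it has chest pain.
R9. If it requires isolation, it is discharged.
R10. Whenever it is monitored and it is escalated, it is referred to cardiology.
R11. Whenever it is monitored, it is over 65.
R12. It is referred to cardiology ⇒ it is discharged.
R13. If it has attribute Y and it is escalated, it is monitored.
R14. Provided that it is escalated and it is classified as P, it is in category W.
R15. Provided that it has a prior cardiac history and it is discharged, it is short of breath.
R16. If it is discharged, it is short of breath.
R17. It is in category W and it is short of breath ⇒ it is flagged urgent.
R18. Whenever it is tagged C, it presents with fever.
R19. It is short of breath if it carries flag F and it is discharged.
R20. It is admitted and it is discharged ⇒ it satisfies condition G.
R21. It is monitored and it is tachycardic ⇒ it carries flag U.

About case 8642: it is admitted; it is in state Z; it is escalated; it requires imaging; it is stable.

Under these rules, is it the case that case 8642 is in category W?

Yes

By R4 (it is admitted, it is escalated): it has attribute Y.
By R13 (it has attribute Y, it is escalated): it is monitored.
By R10 (it is monitored, it is escalated): it is referred to cardiology.
By R12 (it is referred to cardiology): it is discharged.
By R16 (it is discharged): it is short of breath.
By R2 (it is short of breath): it is in category W.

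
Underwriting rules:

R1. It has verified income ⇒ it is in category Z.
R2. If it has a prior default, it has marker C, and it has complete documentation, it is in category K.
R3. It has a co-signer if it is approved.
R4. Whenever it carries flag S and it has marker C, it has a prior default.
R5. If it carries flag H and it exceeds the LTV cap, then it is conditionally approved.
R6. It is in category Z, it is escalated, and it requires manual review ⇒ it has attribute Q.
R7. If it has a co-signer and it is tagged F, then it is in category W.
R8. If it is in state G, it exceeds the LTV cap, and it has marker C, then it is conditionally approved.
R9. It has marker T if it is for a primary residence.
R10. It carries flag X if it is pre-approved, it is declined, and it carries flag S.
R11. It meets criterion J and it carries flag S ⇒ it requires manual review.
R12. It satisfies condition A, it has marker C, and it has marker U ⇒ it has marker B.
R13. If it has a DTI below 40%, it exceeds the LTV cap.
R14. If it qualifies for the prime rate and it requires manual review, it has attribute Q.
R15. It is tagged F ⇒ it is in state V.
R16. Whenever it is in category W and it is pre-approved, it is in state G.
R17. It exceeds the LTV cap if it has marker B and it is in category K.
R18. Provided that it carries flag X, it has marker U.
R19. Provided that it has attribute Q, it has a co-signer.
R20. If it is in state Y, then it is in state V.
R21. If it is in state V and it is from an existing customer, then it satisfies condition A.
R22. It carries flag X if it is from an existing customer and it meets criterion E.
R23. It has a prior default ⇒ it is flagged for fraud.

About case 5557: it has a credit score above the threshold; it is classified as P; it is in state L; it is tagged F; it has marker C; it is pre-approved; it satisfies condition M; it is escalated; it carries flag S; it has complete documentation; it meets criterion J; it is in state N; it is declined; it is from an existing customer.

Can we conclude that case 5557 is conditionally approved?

Forward chaining from the given facts derives: has a prior default, carries flag X, requires manual review, is in state V, has marker U, satisfies condition A, is flagged for fraud, is in category K, has marker B, exceeds the LTV cap.
Rules concluding "it is conditionally approved": R5 needs "it carries flag H"; R8 needs "it is in state G" — none of these are established.

No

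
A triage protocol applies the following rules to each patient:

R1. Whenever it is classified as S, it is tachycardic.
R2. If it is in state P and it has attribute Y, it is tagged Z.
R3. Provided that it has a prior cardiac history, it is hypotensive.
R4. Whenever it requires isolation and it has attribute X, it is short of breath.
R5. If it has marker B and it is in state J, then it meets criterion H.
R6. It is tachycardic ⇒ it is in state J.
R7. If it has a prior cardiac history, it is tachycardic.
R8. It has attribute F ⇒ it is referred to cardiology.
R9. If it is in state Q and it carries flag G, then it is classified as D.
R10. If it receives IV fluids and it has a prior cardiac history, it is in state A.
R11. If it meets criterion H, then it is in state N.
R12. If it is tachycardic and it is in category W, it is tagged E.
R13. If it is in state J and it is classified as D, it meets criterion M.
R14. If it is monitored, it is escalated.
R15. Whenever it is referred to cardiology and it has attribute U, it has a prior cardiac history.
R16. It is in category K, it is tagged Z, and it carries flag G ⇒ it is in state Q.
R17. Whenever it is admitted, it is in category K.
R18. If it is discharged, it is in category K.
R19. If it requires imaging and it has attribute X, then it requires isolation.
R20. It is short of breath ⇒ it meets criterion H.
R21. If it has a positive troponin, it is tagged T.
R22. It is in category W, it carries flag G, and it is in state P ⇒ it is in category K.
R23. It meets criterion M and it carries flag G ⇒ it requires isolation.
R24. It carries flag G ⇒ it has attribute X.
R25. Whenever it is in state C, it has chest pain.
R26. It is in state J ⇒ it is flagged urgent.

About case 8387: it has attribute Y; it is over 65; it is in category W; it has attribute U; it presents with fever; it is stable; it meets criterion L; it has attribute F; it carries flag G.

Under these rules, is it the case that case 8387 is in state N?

Forward chaining from the given facts derives: is referred to cardiology, has a prior cardiac history, has attribute X, is hypotensive, is tachycardic, is tagged E, is in state J, is flagged urgent.
The only rule concluding "it is in state N" is R11, which needs "it meets criterion H"; that is never established.

No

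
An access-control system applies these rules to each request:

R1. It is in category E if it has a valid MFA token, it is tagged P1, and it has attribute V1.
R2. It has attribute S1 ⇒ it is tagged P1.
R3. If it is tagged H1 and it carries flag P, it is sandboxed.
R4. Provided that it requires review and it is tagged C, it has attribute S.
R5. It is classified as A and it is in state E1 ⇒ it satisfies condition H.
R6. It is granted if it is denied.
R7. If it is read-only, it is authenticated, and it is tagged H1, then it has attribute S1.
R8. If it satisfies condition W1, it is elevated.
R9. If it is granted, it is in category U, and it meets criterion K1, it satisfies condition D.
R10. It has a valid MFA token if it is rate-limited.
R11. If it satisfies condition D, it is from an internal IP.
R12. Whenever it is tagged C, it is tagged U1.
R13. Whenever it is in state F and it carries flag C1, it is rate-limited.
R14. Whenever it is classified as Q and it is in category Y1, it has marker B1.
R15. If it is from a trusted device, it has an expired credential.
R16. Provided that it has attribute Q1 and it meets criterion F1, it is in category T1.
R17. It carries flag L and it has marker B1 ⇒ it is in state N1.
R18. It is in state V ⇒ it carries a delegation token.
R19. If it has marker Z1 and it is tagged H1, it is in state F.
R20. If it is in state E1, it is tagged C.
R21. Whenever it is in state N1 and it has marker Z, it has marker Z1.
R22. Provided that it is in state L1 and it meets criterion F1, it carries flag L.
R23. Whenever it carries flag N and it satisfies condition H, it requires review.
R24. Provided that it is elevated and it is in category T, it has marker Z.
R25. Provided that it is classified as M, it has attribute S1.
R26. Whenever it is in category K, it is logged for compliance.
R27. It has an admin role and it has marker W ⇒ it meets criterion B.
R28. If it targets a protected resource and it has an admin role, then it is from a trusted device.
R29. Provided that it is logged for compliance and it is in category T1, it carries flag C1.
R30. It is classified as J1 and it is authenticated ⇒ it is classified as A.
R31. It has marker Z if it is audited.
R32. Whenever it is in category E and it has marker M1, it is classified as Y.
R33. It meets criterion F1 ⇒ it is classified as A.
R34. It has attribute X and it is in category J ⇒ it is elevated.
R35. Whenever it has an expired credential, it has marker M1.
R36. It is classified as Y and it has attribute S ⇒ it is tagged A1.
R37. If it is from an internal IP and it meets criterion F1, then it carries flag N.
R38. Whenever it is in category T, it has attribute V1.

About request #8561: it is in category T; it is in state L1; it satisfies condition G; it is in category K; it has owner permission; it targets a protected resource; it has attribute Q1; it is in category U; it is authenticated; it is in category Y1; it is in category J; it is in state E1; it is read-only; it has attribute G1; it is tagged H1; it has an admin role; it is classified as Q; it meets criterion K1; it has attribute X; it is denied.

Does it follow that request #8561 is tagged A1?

No

Forward chaining from the given facts derives: is granted, has attribute S1, satisfies condition D, is from an internal IP, has marker B1, is tagged C, is logged for compliance, is from a trusted device, is elevated, has attribute V1, is tagged P1, is tagged U1, has an expired credential, has marker Z, has marker M1.
The only rule concluding "it is tagged A1" is R36, which needs "it is classified as Y"; that is never established.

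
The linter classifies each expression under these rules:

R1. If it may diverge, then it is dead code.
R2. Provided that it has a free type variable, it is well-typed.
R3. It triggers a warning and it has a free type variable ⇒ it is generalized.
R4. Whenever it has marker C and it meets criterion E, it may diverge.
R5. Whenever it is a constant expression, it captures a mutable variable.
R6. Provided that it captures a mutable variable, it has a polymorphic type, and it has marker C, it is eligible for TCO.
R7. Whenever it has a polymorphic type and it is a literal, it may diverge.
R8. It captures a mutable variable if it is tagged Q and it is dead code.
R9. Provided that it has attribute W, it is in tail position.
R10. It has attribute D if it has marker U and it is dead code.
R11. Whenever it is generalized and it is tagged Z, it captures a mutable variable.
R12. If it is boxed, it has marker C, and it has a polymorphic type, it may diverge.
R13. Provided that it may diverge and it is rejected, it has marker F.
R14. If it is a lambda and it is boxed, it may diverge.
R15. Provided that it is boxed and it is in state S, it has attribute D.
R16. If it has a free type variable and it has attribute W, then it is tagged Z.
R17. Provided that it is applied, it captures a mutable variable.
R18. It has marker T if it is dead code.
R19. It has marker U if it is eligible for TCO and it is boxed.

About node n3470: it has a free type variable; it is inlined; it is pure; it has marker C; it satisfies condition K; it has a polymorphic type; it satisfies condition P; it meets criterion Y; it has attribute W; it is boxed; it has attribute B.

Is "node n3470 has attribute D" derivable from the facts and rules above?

No

Forward chaining from the given facts derives: is well-typed, is in tail position, may diverge, is tagged Z, is dead code, has marker T.
Rules concluding "it has attribute D": R10 needs "it has marker U"; R15 needs "it is in state S" — none of these are established.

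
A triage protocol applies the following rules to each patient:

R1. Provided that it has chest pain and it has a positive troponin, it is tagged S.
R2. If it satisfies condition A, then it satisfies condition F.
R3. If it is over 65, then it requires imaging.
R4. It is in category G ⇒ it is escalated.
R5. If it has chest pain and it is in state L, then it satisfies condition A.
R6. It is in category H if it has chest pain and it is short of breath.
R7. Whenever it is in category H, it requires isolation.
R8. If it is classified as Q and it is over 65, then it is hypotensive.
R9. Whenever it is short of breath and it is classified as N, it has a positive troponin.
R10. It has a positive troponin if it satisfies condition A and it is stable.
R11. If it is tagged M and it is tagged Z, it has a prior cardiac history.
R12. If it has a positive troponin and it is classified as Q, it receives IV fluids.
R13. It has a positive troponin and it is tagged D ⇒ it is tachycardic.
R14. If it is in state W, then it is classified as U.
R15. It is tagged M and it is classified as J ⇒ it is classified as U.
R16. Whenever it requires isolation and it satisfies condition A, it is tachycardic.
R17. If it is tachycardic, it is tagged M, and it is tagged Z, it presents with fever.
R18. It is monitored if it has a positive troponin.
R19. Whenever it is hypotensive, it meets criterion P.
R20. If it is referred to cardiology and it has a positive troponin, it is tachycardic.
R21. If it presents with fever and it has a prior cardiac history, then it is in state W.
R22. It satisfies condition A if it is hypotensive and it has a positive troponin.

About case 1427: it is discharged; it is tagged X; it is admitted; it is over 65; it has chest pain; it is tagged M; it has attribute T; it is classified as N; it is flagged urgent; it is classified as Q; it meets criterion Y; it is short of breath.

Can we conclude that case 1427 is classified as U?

Forward chaining from the given facts derives: requires imaging, is in category H, requires isolation, is hypotensive, has a positive troponin, receives IV fluids, is monitored, meets criterion P, satisfies condition A, is tagged S, satisfies condition F, is tachycardic.
Rules concluding "it is classified as U": R14 needs "it is in state W"; R15 needs "it is classified as J" — none of these are established.

No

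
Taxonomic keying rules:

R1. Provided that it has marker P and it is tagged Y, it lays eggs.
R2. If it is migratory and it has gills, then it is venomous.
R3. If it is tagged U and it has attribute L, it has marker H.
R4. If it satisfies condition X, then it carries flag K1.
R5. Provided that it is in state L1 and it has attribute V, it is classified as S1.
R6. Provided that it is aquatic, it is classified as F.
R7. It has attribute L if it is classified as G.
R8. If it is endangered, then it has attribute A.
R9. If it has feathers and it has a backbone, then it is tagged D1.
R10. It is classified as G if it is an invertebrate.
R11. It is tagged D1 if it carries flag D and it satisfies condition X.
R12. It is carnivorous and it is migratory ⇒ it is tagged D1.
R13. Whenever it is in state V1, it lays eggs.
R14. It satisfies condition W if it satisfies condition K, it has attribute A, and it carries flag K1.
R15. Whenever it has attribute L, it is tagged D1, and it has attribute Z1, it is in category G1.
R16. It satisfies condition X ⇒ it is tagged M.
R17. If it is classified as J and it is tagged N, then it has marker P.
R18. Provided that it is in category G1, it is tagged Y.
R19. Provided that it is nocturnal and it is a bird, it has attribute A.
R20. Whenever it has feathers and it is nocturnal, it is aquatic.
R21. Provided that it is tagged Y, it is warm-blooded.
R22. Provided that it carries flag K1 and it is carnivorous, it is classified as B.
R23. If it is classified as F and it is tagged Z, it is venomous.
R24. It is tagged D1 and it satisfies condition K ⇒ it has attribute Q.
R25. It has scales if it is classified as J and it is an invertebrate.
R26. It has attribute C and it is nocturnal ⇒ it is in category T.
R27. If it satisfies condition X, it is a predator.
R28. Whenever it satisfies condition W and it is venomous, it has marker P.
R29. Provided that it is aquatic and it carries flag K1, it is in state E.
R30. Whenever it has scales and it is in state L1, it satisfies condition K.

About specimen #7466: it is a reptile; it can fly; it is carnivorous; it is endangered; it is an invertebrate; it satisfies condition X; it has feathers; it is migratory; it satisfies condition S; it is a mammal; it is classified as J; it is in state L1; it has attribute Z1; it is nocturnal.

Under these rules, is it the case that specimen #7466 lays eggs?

Forward chaining from the given facts derives: carries flag K1, has attribute A, is classified as G, is tagged D1, is tagged M, is aquatic, is classified as B, has scales, is a predator, is in state E, satisfies condition K, is classified as F, has attribute L, satisfies condition W, is in category G1, is tagged Y, is warm-blooded, has attribute Q.
Rules concluding "it lays eggs": R1 needs "it has marker P"; R13 needs "it is in state V1" — none of these are established.

No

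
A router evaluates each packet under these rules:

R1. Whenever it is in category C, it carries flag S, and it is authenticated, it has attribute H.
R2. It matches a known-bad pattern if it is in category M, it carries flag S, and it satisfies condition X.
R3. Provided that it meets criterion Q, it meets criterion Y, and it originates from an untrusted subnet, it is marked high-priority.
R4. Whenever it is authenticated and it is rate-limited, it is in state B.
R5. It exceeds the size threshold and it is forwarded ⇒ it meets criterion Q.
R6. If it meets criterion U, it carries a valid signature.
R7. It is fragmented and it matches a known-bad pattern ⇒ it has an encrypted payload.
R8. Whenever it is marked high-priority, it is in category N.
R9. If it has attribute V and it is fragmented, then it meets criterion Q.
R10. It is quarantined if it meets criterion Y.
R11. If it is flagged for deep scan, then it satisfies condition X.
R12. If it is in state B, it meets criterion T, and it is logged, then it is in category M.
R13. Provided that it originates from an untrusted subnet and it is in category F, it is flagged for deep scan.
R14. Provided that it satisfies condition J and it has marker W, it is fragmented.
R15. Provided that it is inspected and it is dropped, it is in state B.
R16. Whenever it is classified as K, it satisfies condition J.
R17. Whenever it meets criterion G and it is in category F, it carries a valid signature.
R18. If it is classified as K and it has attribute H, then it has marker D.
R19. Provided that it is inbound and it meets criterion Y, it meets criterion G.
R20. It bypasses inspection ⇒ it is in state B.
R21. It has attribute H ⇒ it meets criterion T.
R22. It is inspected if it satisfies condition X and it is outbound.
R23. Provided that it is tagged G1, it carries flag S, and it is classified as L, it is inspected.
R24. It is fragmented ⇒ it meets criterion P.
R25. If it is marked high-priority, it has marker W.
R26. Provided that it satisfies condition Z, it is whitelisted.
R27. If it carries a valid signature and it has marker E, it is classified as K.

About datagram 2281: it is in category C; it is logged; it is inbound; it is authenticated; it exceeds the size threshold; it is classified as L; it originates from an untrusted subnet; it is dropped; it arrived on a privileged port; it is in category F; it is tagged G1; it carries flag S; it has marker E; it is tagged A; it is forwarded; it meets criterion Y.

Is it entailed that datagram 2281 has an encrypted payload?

By R1 (it is in category C, it carries flag S, it is authenticated): it has attribute H.
By R5 (it exceeds the size threshold, it is forwarded): it meets criterion Q.
By R13 (it originates from an untrusted subnet, it is in category F): it is flagged for deep scan.
By R19 (it is inbound, it meets criterion Y): it meets criterion G.
By R21 (it has attribute H): it meets criterion T.
By R23 (it is tagged G1, it carries flag S, it is classified as L): it is inspected.
By R3 (it meets criterion Q, it meets criterion Y, it originates from an untrusted subnet): it is marked high-priority.
By R11 (it is flagged for deep scan): it satisfies condition X.
By R15 (it is inspected, it is dropped): it is in state B.
By R17 (it meets criterion G, it is in category F): it carries a valid signature.
By R25 (it is marked high-priority): it has marker W.
By R27 (it carries a valid signature, it has marker E): it is classified as K.
By R12 (it is in state B, it meets criterion T, it is logged): it is in category M.
By R16 (it is classified as K): it satisfies condition J.
By R2 (it is in category M, it carries flag S, it satisfies condition X): it matches a known-bad pattern.
By R14 (it satisfies condition J, it has marker W): it is fragmented.
By R7 (it is fragmented, it matches a known-bad pattern): it has an encrypted payload.

Yes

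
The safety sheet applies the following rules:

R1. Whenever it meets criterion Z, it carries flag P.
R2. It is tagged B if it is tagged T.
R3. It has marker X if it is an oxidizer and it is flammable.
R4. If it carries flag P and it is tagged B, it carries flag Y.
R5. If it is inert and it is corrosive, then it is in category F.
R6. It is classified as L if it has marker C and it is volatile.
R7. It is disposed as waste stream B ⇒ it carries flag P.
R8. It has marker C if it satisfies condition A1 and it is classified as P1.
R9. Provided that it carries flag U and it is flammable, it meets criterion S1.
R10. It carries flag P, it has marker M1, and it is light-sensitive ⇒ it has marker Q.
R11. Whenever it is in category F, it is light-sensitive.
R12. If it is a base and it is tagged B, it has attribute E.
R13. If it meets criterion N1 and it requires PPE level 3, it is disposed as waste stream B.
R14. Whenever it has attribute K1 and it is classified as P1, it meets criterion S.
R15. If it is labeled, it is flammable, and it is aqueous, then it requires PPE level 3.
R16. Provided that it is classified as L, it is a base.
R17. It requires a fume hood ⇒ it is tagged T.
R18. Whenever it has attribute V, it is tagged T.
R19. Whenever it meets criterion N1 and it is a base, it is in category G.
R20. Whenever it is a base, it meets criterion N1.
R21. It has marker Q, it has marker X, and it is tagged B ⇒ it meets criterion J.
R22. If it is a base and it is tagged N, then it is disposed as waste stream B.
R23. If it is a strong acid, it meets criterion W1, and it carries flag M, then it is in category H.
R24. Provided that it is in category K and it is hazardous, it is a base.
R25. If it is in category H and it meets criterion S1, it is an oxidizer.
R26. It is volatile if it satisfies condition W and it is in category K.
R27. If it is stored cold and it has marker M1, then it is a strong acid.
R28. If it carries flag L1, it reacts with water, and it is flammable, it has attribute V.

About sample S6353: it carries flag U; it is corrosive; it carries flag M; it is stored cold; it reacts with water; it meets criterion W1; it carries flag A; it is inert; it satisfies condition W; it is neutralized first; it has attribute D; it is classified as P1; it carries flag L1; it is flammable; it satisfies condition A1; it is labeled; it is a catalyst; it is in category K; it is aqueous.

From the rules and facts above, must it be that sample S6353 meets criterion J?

No

Forward chaining from the given facts derives: is in category F, has marker C, meets criterion S1, is light-sensitive, requires PPE level 3, is volatile, has attribute V, is classified as L, is a base, is tagged T, meets criterion N1, is tagged B, has attribute E, is disposed as waste stream B, is in category G, carries flag P, carries flag Y.
The only rule concluding "it meets criterion J" is R21, which needs "it has marker Q"; that is never established.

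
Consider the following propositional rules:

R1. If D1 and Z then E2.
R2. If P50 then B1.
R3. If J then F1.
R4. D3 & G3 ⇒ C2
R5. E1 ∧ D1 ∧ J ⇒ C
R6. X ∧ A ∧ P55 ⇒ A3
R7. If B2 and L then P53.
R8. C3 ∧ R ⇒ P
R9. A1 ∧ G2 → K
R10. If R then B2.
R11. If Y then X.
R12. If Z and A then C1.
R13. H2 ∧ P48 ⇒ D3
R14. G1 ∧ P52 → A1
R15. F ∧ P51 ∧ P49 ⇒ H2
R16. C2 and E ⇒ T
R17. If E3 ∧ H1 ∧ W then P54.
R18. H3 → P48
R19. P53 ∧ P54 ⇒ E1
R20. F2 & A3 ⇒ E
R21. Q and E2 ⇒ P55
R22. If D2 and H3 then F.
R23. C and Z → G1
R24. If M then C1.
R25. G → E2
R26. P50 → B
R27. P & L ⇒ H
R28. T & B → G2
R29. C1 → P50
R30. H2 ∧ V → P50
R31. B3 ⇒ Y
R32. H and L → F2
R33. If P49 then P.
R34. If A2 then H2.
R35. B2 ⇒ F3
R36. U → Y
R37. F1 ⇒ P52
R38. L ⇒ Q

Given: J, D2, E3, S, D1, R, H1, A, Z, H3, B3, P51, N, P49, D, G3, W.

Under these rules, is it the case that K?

No

Forward chaining from the given facts derives: E2, F1, B2, C1, P54, P48, F, P50, Y, P, F3, P52, B1, X, H2, B, D3, C2.
The only rule concluding K is R9, which needs A1; that is never established.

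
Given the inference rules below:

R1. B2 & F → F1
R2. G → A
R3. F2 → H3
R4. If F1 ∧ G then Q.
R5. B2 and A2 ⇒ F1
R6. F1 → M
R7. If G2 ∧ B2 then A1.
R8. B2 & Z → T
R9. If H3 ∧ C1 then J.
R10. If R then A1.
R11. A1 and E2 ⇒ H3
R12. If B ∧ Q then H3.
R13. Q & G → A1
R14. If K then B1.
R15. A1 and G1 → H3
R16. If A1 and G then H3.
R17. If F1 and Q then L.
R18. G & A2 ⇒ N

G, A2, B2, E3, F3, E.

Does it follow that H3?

F1  (by R5: B2, A2)
Q  (by R4: F1, G)
A1  (by R13: Q, G)
H3  (by R16: A1, G)

Yes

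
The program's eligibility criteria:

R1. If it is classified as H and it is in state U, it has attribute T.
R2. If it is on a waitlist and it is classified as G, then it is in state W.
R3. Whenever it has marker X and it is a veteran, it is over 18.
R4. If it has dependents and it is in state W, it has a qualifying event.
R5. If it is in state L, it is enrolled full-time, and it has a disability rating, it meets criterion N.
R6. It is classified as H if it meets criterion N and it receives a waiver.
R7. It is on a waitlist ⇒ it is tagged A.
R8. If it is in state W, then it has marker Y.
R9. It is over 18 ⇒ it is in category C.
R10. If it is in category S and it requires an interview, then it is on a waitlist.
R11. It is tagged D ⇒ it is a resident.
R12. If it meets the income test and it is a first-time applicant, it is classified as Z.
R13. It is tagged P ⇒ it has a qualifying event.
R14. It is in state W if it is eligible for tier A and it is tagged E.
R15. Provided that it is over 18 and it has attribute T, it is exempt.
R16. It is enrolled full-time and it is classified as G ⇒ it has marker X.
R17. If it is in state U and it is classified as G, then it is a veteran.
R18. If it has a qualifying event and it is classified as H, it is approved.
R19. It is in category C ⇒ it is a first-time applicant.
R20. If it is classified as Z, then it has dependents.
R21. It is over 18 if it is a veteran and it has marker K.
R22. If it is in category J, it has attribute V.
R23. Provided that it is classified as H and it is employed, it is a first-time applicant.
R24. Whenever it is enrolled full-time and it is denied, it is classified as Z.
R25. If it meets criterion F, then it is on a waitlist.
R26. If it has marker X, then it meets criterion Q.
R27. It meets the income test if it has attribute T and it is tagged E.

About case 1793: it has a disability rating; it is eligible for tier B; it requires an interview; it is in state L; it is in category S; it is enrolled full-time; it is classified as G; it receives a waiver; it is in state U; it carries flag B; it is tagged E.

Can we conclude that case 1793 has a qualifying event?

Yes

By R5 (it is in state L, it is enrolled full-time, it has a disability rating): it meets criterion N.
By R6 (it meets criterion N, it receives a waiver): it is classified as H.
By R10 (it is in category S, it requires an interview): it is on a waitlist.
By R16 (it is enrolled full-time, it is classified as G): it has marker X.
By R17 (it is in state U, it is classified as G): it is a veteran.
By R1 (it is classified as H, it is in state U): it has attribute T.
By R2 (it is on a waitlist, it is classified as G): it is in state W.
By R3 (it has marker X, it is a veteran): it is over 18.
By R9 (it is over 18): it is in category C.
By R19 (it is in category C): it is a first-time applicant.
By R27 (it has attribute T, it is tagged E): it meets the income test.
By R12 (it meets the income test, it is a first-time applicant): it is classified as Z.
By R20 (it is classified as Z): it has dependents.
By R4 (it has dependents, it is in state W): it has a qualifying event.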